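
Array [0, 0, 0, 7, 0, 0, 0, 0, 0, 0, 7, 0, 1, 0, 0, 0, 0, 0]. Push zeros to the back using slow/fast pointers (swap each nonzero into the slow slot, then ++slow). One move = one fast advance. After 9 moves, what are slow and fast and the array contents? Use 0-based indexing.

slow=1, fast=9, a=[7, 0, 0, 0, 0, 0, 0, 0, 0, 0, 7, 0, 1, 0, 0, 0, 0, 0]

slow=0 fast=0: a[fast]=0, fast++
slow=0 fast=1: a[fast]=0, fast++
slow=0 fast=2: a[fast]=0, fast++
slow=0 fast=3: a[fast]=7≠0 swap→a[0]=7, slow++,fast++
slow=1 fast=4: a[fast]=0, fast++
slow=1 fast=5: a[fast]=0, fast++
slow=1 fast=6: a[fast]=0, fast++
slow=1 fast=7: a[fast]=0, fast++
slow=1 fast=8: a[fast]=0, fast++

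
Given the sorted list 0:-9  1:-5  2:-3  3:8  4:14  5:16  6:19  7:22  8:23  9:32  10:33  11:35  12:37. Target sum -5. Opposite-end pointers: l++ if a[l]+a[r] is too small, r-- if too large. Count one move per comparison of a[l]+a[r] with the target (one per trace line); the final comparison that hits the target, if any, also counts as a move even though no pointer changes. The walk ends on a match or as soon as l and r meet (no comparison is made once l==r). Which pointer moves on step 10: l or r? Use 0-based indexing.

r

l=0 r=12: -9+37=28 >-5, r--
l=0 r=11: -9+35=26 >-5, r--
l=0 r=10: -9+33=24 >-5, r--
l=0 r=9: -9+32=23 >-5, r--
l=0 r=8: -9+23=14 >-5, r--
l=0 r=7: -9+22=13 >-5, r--
l=0 r=6: -9+19=10 >-5, r--
l=0 r=5: -9+16=7 >-5, r--
l=0 r=4: -9+14=5 >-5, r--
l=0 r=3: -9+8=-1 >-5, r--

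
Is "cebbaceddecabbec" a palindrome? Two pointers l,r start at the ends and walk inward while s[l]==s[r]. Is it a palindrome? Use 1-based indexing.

l=1 r=16: 'c'=='c', l++,r--
l=2 r=15: 'e'=='e', l++,r--
l=3 r=14: 'b'=='b', l++,r--
l=4 r=13: 'b'=='b', l++,r--
l=5 r=12: 'a'=='a', l++,r--
l=6 r=11: 'c'=='c', l++,r--
l=7 r=10: 'e'=='e', l++,r--
l=8 r=9: 'd'=='d', l++,r--

palindrome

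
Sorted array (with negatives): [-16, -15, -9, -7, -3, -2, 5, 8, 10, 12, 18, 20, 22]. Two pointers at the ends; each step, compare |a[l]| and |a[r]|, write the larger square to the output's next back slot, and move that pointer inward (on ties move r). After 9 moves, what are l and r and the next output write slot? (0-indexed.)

l=0 r=12: |-16|<=|22| out[12]=484, r--
l=0 r=11: |-16|<=|20| out[11]=400, r--
l=0 r=10: |-16|<=|18| out[10]=324, r--
l=0 r=9: |-16|>|12| out[9]=256, l++
l=1 r=9: |-15|>|12| out[8]=225, l++
l=2 r=9: |-9|<=|12| out[7]=144, r--
l=2 r=8: |-9|<=|10| out[6]=100, r--
l=2 r=7: |-9|>|8| out[5]=81, l++
l=3 r=7: |-7|<=|8| out[4]=64, r--

l=3, r=6, next write slot=3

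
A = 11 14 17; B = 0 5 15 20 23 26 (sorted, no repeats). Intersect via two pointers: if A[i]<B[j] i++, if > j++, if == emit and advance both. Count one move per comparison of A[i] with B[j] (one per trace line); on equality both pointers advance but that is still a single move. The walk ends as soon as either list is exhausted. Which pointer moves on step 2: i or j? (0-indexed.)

[i=0,j=0] 11>0 → j++
[i=0,j=1] 11>5 → j++

j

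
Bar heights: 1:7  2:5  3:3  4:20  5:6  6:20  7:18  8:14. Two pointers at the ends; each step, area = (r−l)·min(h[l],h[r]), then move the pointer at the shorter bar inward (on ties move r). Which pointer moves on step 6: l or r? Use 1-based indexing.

[1,8] min(7,14)*7=49 best=49 * → l++
[2,8] min(5,14)*6=30 best=49 → l++
[3,8] min(3,14)*5=15 best=49 → l++
[4,8] min(20,14)*4=56 best=56 * → r--
[4,7] min(20,18)*3=54 best=56 → r--
[4,6] min(20,20)*2=40 best=56 → r--

r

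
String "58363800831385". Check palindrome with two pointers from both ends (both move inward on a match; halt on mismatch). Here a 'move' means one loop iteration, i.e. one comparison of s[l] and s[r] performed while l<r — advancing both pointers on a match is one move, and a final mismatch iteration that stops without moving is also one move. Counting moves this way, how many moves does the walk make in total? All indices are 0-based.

4 moves

[0,13] '5'=='5' → l++,r--
[1,12] '8'=='8' → l++,r--
[2,11] '3'=='3' → l++,r--
[3,10] '6'!='1' → stop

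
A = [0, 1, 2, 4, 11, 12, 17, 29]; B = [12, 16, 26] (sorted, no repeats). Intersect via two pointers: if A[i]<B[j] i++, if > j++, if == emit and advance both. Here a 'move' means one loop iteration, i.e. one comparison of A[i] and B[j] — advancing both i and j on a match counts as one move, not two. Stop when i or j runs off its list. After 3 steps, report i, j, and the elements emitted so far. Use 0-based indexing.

i=0 j=0: 0<12, i++
i=1 j=0: 1<12, i++
i=2 j=0: 2<12, i++

i=3, j=0, emitted=[]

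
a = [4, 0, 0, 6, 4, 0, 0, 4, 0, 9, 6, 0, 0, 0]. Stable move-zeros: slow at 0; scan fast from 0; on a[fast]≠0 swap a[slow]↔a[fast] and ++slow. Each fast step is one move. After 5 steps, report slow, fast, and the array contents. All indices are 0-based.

slow=3, fast=5, a=[4, 6, 4, 0, 0, 0, 0, 4, 0, 9, 6, 0, 0, 0]

slow=0 fast=0: a[fast]=4≠0 swap→a[0]=4, slow++,fast++
slow=1 fast=1: a[fast]=0, fast++
slow=1 fast=2: a[fast]=0, fast++
slow=1 fast=3: a[fast]=6≠0 swap→a[1]=6, slow++,fast++
slow=2 fast=4: a[fast]=4≠0 swap→a[2]=4, slow++,fast++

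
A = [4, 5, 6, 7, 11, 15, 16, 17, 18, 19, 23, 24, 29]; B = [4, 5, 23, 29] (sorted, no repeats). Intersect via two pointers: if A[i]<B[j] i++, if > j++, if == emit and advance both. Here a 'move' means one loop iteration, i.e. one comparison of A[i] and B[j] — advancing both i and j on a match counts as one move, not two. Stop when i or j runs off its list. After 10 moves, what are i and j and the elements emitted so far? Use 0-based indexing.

i=0 j=0: 4==4 emit, i++,j++
i=1 j=1: 5==5 emit, i++,j++
i=2 j=2: 6<23, i++
i=3 j=2: 7<23, i++
i=4 j=2: 11<23, i++
i=5 j=2: 15<23, i++
i=6 j=2: 16<23, i++
i=7 j=2: 17<23, i++
i=8 j=2: 18<23, i++
i=9 j=2: 19<23, i++

i=10, j=2, emitted=[4, 5]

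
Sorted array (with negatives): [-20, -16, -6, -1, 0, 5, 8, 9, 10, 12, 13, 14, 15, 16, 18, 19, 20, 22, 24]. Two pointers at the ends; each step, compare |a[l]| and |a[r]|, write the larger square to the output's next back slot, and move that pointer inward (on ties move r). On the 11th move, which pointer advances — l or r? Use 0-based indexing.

l=0 r=18: |-20|<=|24| out[18]=576, r--
l=0 r=17: |-20|<=|22| out[17]=484, r--
l=0 r=16: |-20|<=|20| out[16]=400, r--
l=0 r=15: |-20|>|19| out[15]=400, l++
l=1 r=15: |-16|<=|19| out[14]=361, r--
l=1 r=14: |-16|<=|18| out[13]=324, r--
l=1 r=13: |-16|<=|16| out[12]=256, r--
l=1 r=12: |-16|>|15| out[11]=256, l++
l=2 r=12: |-6|<=|15| out[10]=225, r--
l=2 r=11: |-6|<=|14| out[9]=196, r--
l=2 r=10: |-6|<=|13| out[8]=169, r--

r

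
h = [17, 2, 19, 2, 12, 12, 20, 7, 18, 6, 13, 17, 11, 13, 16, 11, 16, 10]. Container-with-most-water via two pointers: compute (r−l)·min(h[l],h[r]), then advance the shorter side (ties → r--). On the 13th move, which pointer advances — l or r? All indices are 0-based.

l=0 r=17: min(17,10)*17=170 best=170 *, r--
l=0 r=16: min(17,16)*16=256 best=256 *, r--
l=0 r=15: min(17,11)*15=165 best=256, r--
l=0 r=14: min(17,16)*14=224 best=256, r--
l=0 r=13: min(17,13)*13=169 best=256, r--
l=0 r=12: min(17,11)*12=132 best=256, r--
l=0 r=11: min(17,17)*11=187 best=256, r--
l=0 r=10: min(17,13)*10=130 best=256, r--
l=0 r=9: min(17,6)*9=54 best=256, r--
l=0 r=8: min(17,18)*8=136 best=256, l++
l=1 r=8: min(2,18)*7=14 best=256, l++
l=2 r=8: min(19,18)*6=108 best=256, r--
l=2 r=7: min(19,7)*5=35 best=256, r--

r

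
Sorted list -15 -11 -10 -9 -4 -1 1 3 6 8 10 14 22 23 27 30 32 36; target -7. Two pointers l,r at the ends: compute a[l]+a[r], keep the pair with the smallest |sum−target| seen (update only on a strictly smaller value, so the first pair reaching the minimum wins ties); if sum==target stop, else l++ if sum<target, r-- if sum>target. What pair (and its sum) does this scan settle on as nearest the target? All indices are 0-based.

pair (-15, 8) with sum -7 (|Δ|=0)

l=0 r=17: -15+36=21 d=28 *, r--
l=0 r=16: -15+32=17 d=24 *, r--
l=0 r=15: -15+30=15 d=22 *, r--
l=0 r=14: -15+27=12 d=19 *, r--
l=0 r=13: -15+23=8 d=15 *, r--
l=0 r=12: -15+22=7 d=14 *, r--
l=0 r=11: -15+14=-1 d=6 *, r--
l=0 r=10: -15+10=-5 d=2 *, r--
l=0 r=9: -15+8=-7 d=0 *, stop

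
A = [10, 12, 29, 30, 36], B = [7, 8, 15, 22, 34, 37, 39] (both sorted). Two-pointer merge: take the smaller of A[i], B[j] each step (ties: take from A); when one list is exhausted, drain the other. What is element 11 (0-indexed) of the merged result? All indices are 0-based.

i=0 j=0: A[i]=10>B[j]=7 take 7, j++
i=0 j=1: A[i]=10>B[j]=8 take 8, j++
i=0 j=2: A[i]=10<=B[j]=15 take 10, i++
i=1 j=2: A[i]=12<=B[j]=15 take 12, i++
i=2 j=2: A[i]=29>B[j]=15 take 15, j++
i=2 j=3: A[i]=29>B[j]=22 take 22, j++
i=2 j=4: A[i]=29<=B[j]=34 take 29, i++
i=3 j=4: A[i]=30<=B[j]=34 take 30, i++
i=4 j=4: A[i]=36>B[j]=34 take 34, j++
i=4 j=5: A[i]=36<=B[j]=37 take 36, i++
i=5 j=5: A done, take B[j]=37, j++
i=5 j=6: A done, take B[j]=39, j++

merged[11] = 39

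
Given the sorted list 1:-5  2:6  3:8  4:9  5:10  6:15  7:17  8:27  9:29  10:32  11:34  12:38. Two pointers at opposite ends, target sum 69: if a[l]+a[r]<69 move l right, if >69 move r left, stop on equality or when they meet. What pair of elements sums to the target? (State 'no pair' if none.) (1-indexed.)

l=1 r=12: -5+38=33 <69, l++
l=2 r=12: 6+38=44 <69, l++
l=3 r=12: 8+38=46 <69, l++
l=4 r=12: 9+38=47 <69, l++
l=5 r=12: 10+38=48 <69, l++
l=6 r=12: 15+38=53 <69, l++
l=7 r=12: 17+38=55 <69, l++
l=8 r=12: 27+38=65 <69, l++
l=9 r=12: 29+38=67 <69, l++
l=10 r=12: 32+38=70 >69, r--
l=10 r=11: 32+34=66 <69, l++

no pair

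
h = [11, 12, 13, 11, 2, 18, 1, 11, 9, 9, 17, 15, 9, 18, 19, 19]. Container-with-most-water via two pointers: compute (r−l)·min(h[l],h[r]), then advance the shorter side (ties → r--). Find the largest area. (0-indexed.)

[0,15] min(11,19)*15=165 best=165 * → l++
[1,15] min(12,19)*14=168 best=168 * → l++
[2,15] min(13,19)*13=169 best=169 * → l++
[3,15] min(11,19)*12=132 best=169 → l++
[4,15] min(2,19)*11=22 best=169 → l++
[5,15] min(18,19)*10=180 best=180 * → l++
[6,15] min(1,19)*9=9 best=180 → l++
[7,15] min(11,19)*8=88 best=180 → l++
[8,15] min(9,19)*7=63 best=180 → l++
[9,15] min(9,19)*6=54 best=180 → l++
[10,15] min(17,19)*5=85 best=180 → l++
[11,15] min(15,19)*4=60 best=180 → l++
[12,15] min(9,19)*3=27 best=180 → l++
[13,15] min(18,19)*2=36 best=180 → l++
[14,15] min(19,19)*1=19 best=180 → r--

max area = 180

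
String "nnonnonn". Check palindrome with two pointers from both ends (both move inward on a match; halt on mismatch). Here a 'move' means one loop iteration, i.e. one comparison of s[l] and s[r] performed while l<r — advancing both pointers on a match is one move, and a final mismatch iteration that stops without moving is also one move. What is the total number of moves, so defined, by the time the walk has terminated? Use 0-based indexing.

[0,7] 'n'=='n' → l++,r--
[1,6] 'n'=='n' → l++,r--
[2,5] 'o'=='o' → l++,r--
[3,4] 'n'=='n' → l++,r--

4 moves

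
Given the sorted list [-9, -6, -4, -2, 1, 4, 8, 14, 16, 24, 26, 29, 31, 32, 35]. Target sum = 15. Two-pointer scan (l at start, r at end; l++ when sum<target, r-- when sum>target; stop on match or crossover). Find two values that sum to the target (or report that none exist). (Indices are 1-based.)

(-9, 24)

l=1 r=15: -9+35=26 >15, r--
l=1 r=14: -9+32=23 >15, r--
l=1 r=13: -9+31=22 >15, r--
l=1 r=12: -9+29=20 >15, r--
l=1 r=11: -9+26=17 >15, r--
l=1 r=10: -9+24=15, found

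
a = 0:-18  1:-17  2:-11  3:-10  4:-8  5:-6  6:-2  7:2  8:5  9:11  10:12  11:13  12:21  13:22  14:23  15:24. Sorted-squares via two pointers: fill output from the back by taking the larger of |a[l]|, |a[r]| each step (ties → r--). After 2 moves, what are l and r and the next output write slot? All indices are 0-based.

l=0 r=15: |-18|<=|24| out[15]=576, r--
l=0 r=14: |-18|<=|23| out[14]=529, r--

l=0, r=13, next write slot=13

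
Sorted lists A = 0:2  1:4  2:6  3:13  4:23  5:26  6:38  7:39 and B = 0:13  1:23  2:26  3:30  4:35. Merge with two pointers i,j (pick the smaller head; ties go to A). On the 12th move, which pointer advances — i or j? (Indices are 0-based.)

i=0 j=0: A[i]=2<=B[j]=13 take 2, i++
i=1 j=0: A[i]=4<=B[j]=13 take 4, i++
i=2 j=0: A[i]=6<=B[j]=13 take 6, i++
i=3 j=0: A[i]=13<=B[j]=13 take 13, i++
i=4 j=0: A[i]=23>B[j]=13 take 13, j++
i=4 j=1: A[i]=23<=B[j]=23 take 23, i++
i=5 j=1: A[i]=26>B[j]=23 take 23, j++
i=5 j=2: A[i]=26<=B[j]=26 take 26, i++
i=6 j=2: A[i]=38>B[j]=26 take 26, j++
i=6 j=3: A[i]=38>B[j]=30 take 30, j++
i=6 j=4: A[i]=38>B[j]=35 take 35, j++
i=6 j=5: B done, take A[i]=38, i++

i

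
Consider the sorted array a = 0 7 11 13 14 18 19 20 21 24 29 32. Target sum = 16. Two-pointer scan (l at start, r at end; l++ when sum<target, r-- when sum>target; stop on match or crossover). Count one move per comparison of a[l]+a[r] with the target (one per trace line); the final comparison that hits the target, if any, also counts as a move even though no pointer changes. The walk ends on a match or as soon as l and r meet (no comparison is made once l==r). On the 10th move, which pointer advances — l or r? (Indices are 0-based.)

r

l=0 r=11: 0+32=32 >16, r--
l=0 r=10: 0+29=29 >16, r--
l=0 r=9: 0+24=24 >16, r--
l=0 r=8: 0+21=21 >16, r--
l=0 r=7: 0+20=20 >16, r--
l=0 r=6: 0+19=19 >16, r--
l=0 r=5: 0+18=18 >16, r--
l=0 r=4: 0+14=14 <16, l++
l=1 r=4: 7+14=21 >16, r--
l=1 r=3: 7+13=20 >16, r--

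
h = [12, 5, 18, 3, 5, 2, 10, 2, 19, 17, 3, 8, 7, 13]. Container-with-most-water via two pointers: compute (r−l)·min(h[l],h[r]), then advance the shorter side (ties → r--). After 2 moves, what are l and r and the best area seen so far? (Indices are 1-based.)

l=3, r=14, best area=156

l=1 r=14: min(12,13)*13=156 best=156 *, l++
l=2 r=14: min(5,13)*12=60 best=156, l++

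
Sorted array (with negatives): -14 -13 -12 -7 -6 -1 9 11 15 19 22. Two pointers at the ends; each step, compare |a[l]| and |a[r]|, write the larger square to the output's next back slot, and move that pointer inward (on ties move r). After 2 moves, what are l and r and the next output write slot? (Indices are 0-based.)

l=0, r=8, next write slot=8

l=0 r=10: |-14|<=|22| out[10]=484, r--
l=0 r=9: |-14|<=|19| out[9]=361, r--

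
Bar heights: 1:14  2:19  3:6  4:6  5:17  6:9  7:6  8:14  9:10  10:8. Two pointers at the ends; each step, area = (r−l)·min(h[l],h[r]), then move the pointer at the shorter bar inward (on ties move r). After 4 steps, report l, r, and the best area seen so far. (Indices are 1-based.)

l=1, r=6, best area=98

l=1 r=10: min(14,8)*9=72 best=72 *, r--
l=1 r=9: min(14,10)*8=80 best=80 *, r--
l=1 r=8: min(14,14)*7=98 best=98 *, r--
l=1 r=7: min(14,6)*6=36 best=98, r--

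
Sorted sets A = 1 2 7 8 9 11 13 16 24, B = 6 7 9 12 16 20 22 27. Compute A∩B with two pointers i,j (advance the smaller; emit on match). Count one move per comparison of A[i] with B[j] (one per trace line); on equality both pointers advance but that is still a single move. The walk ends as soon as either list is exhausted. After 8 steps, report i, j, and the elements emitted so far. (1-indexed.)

i=7, j=5, emitted=[7, 9]

[i=1,j=1] 1<6 → i++
[i=2,j=1] 2<6 → i++
[i=3,j=1] 7>6 → j++
[i=3,j=2] 7==7 emit → i++,j++
[i=4,j=3] 8<9 → i++
[i=5,j=3] 9==9 emit → i++,j++
[i=6,j=4] 11<12 → i++
[i=7,j=4] 13>12 → j++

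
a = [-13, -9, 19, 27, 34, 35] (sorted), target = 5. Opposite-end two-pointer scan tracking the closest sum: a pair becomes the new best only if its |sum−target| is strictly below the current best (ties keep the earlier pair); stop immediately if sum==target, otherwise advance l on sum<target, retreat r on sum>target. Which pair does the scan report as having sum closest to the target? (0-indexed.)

pair (-13, 19) with sum 6 (|Δ|=1)

[0,5] -13+35=22 d=17 * → r--
[0,4] -13+34=21 d=16 * → r--
[0,3] -13+27=14 d=9 * → r--
[0,2] -13+19=6 d=1 * → r--
[0,1] -13+-9=-22 d=27 → l++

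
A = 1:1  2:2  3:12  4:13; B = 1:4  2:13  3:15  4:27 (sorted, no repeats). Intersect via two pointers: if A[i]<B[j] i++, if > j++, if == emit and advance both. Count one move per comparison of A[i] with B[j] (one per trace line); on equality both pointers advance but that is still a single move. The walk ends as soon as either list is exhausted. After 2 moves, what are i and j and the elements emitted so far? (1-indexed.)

i=3, j=1, emitted=[]

i=1 j=1: 1<4, i++
i=2 j=1: 2<4, i++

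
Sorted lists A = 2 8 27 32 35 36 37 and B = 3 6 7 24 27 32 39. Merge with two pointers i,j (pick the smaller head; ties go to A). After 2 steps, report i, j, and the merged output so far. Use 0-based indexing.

i=0 j=0: A[i]=2<=B[j]=3 take 2, i++
i=1 j=0: A[i]=8>B[j]=3 take 3, j++

i=1, j=1, merged so far=[2, 3]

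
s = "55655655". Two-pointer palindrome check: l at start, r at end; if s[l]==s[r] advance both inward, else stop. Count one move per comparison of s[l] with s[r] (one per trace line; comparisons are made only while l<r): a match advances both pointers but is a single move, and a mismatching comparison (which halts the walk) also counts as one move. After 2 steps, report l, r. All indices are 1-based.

[1,8] '5'=='5' → l++,r--
[2,7] '5'=='5' → l++,r--

l=3, r=6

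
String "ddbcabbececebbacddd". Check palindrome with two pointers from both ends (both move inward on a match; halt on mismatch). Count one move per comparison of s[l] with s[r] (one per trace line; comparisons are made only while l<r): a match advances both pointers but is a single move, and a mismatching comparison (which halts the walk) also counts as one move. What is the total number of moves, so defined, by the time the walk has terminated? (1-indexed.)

l=1 r=19: 'd'=='d', l++,r--
l=2 r=18: 'd'=='d', l++,r--
l=3 r=17: 'b'!='d', stop

3 moves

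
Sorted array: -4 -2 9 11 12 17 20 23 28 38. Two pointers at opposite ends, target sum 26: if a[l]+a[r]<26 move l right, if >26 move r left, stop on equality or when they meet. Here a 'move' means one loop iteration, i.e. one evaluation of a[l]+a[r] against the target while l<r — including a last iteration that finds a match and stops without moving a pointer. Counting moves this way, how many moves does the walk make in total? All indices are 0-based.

l=0 r=9: -4+38=34 >26, r--
l=0 r=8: -4+28=24 <26, l++
l=1 r=8: -2+28=26, found

3 moves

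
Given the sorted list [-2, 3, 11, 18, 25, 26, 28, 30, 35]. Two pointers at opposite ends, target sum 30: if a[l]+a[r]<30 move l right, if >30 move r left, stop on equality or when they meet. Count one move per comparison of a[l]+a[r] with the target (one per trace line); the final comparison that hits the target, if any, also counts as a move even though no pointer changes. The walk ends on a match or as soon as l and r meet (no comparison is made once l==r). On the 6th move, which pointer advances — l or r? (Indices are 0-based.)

r

[0,8] -2+35=33 >30 → r--
[0,7] -2+30=28 <30 → l++
[1,7] 3+30=33 >30 → r--
[1,6] 3+28=31 >30 → r--
[1,5] 3+26=29 <30 → l++
[2,5] 11+26=37 >30 → r--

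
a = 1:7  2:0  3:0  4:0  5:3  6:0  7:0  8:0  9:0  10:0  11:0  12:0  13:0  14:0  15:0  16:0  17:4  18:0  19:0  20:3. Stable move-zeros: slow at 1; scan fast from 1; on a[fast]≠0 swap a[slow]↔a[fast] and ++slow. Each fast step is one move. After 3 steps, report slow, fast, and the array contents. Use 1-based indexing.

slow=1 fast=1: a[fast]=7≠0 swap→a[1]=7, slow++,fast++
slow=2 fast=2: a[fast]=0, fast++
slow=2 fast=3: a[fast]=0, fast++

slow=2, fast=4, a=[7, 0, 0, 0, 3, 0, 0, 0, 0, 0, 0, 0, 0, 0, 0, 0, 4, 0, 0, 3]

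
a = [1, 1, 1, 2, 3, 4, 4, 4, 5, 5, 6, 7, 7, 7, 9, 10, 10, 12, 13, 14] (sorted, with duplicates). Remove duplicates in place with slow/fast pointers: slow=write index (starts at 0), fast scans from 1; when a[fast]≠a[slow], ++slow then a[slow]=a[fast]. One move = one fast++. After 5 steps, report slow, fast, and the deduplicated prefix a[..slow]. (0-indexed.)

(s=0,f=1) a[fast]=1=a[slow] dup → fast++
(s=0,f=2) a[fast]=1=a[slow] dup → fast++
(s=0,f=3) a[fast]=2≠a[slow]=1 write a[1]=2 → slow++,fast++
(s=1,f=4) a[fast]=3≠a[slow]=2 write a[2]=3 → slow++,fast++
(s=2,f=5) a[fast]=4≠a[slow]=3 write a[3]=4 → slow++,fast++

slow=3, fast=6, prefix=[1, 2, 3, 4]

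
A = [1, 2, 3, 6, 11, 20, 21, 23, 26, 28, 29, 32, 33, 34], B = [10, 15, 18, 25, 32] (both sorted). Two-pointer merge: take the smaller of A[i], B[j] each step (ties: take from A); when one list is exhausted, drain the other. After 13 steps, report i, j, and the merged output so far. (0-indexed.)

i=9, j=4, merged so far=[1, 2, 3, 6, 10, 11, 15, 18, 20, 21, 23, 25, 26]

i=0 j=0: A[i]=1<=B[j]=10 take 1, i++
i=1 j=0: A[i]=2<=B[j]=10 take 2, i++
i=2 j=0: A[i]=3<=B[j]=10 take 3, i++
i=3 j=0: A[i]=6<=B[j]=10 take 6, i++
i=4 j=0: A[i]=11>B[j]=10 take 10, j++
i=4 j=1: A[i]=11<=B[j]=15 take 11, i++
i=5 j=1: A[i]=20>B[j]=15 take 15, j++
i=5 j=2: A[i]=20>B[j]=18 take 18, j++
i=5 j=3: A[i]=20<=B[j]=25 take 20, i++
i=6 j=3: A[i]=21<=B[j]=25 take 21, i++
i=7 j=3: A[i]=23<=B[j]=25 take 23, i++
i=8 j=3: A[i]=26>B[j]=25 take 25, j++
i=8 j=4: A[i]=26<=B[j]=32 take 26, i++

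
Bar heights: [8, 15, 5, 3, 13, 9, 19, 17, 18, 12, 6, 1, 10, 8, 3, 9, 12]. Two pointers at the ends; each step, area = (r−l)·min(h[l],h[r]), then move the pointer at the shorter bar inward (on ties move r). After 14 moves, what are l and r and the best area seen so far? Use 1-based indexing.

l=1 r=17: min(8,12)*16=128 best=128 *, l++
l=2 r=17: min(15,12)*15=180 best=180 *, r--
l=2 r=16: min(15,9)*14=126 best=180, r--
l=2 r=15: min(15,3)*13=39 best=180, r--
l=2 r=14: min(15,8)*12=96 best=180, r--
l=2 r=13: min(15,10)*11=110 best=180, r--
l=2 r=12: min(15,1)*10=10 best=180, r--
l=2 r=11: min(15,6)*9=54 best=180, r--
l=2 r=10: min(15,12)*8=96 best=180, r--
l=2 r=9: min(15,18)*7=105 best=180, l++
l=3 r=9: min(5,18)*6=30 best=180, l++
l=4 r=9: min(3,18)*5=15 best=180, l++
l=5 r=9: min(13,18)*4=52 best=180, l++
l=6 r=9: min(9,18)*3=27 best=180, l++

l=7, r=9, best area=180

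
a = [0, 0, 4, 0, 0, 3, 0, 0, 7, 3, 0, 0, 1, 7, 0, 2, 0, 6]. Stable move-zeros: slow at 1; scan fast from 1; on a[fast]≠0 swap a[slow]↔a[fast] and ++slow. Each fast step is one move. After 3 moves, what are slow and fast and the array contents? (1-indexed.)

(s=1,f=1) a[fast]=0 → fast++
(s=1,f=2) a[fast]=0 → fast++
(s=1,f=3) a[fast]=4≠0 swap→a[1]=4 → slow++,fast++

slow=2, fast=4, a=[4, 0, 0, 0, 0, 3, 0, 0, 7, 3, 0, 0, 1, 7, 0, 2, 0, 6]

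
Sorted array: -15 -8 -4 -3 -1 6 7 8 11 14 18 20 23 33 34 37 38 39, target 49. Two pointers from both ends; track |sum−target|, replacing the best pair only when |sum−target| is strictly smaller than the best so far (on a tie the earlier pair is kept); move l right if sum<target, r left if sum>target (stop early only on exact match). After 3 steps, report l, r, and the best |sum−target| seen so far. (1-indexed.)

l=4, r=18, best |Δ|=14

[1,18] -15+39=24 d=25 * → l++
[2,18] -8+39=31 d=18 * → l++
[3,18] -4+39=35 d=14 * → l++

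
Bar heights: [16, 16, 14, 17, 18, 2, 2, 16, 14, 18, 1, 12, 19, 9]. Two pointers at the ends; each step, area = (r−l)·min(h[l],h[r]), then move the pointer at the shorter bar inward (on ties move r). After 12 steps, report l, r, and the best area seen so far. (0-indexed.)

l=0 r=13: min(16,9)*13=117 best=117 *, r--
l=0 r=12: min(16,19)*12=192 best=192 *, l++
l=1 r=12: min(16,19)*11=176 best=192, l++
l=2 r=12: min(14,19)*10=140 best=192, l++
l=3 r=12: min(17,19)*9=153 best=192, l++
l=4 r=12: min(18,19)*8=144 best=192, l++
l=5 r=12: min(2,19)*7=14 best=192, l++
l=6 r=12: min(2,19)*6=12 best=192, l++
l=7 r=12: min(16,19)*5=80 best=192, l++
l=8 r=12: min(14,19)*4=56 best=192, l++
l=9 r=12: min(18,19)*3=54 best=192, l++
l=10 r=12: min(1,19)*2=2 best=192, l++

l=11, r=12, best area=192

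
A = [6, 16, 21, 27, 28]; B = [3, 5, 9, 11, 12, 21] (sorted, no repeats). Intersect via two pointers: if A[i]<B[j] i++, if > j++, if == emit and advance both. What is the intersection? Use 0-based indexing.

intersection = [21]

i=0 j=0: 6>3, j++
i=0 j=1: 6>5, j++
i=0 j=2: 6<9, i++
i=1 j=2: 16>9, j++
i=1 j=3: 16>11, j++
i=1 j=4: 16>12, j++
i=1 j=5: 16<21, i++
i=2 j=5: 21==21 emit, i++,j++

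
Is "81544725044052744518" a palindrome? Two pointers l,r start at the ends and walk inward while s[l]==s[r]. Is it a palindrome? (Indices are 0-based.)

[0,19] '8'=='8' → l++,r--
[1,18] '1'=='1' → l++,r--
[2,17] '5'=='5' → l++,r--
[3,16] '4'=='4' → l++,r--
[4,15] '4'=='4' → l++,r--
[5,14] '7'=='7' → l++,r--
[6,13] '2'=='2' → l++,r--
[7,12] '5'=='5' → l++,r--
[8,11] '0'=='0' → l++,r--
[9,10] '4'=='4' → l++,r--

palindrome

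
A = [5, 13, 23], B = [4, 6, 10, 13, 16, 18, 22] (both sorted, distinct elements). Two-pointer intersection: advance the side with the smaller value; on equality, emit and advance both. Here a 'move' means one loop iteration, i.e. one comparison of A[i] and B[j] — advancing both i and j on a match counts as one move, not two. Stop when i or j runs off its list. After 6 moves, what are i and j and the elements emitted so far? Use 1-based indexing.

i=3, j=6, emitted=[13]

i=1 j=1: 5>4, j++
i=1 j=2: 5<6, i++
i=2 j=2: 13>6, j++
i=2 j=3: 13>10, j++
i=2 j=4: 13==13 emit, i++,j++
i=3 j=5: 23>16, j++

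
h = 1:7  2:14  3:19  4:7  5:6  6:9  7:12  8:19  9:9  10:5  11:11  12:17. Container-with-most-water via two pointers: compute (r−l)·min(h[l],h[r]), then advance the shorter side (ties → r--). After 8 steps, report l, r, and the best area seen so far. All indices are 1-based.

l=1 r=12: min(7,17)*11=77 best=77 *, l++
l=2 r=12: min(14,17)*10=140 best=140 *, l++
l=3 r=12: min(19,17)*9=153 best=153 *, r--
l=3 r=11: min(19,11)*8=88 best=153, r--
l=3 r=10: min(19,5)*7=35 best=153, r--
l=3 r=9: min(19,9)*6=54 best=153, r--
l=3 r=8: min(19,19)*5=95 best=153, r--
l=3 r=7: min(19,12)*4=48 best=153, r--

l=3, r=6, best area=153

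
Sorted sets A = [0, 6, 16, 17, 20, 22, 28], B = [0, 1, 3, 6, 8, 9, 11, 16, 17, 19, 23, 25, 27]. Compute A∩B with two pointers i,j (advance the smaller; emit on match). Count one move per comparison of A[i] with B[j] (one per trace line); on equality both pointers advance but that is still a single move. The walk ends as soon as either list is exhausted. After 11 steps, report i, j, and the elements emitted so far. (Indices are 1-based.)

i=1 j=1: 0==0 emit, i++,j++
i=2 j=2: 6>1, j++
i=2 j=3: 6>3, j++
i=2 j=4: 6==6 emit, i++,j++
i=3 j=5: 16>8, j++
i=3 j=6: 16>9, j++
i=3 j=7: 16>11, j++
i=3 j=8: 16==16 emit, i++,j++
i=4 j=9: 17==17 emit, i++,j++
i=5 j=10: 20>19, j++
i=5 j=11: 20<23, i++

i=6, j=11, emitted=[0, 6, 16, 17]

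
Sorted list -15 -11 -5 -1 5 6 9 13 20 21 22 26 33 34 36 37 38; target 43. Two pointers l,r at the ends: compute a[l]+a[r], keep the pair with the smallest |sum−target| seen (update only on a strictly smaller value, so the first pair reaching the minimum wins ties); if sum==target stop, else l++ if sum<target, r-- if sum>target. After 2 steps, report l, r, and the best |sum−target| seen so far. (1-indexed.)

l=1 r=17: -15+38=23 d=20 *, l++
l=2 r=17: -11+38=27 d=16 *, l++

l=3, r=17, best |Δ|=16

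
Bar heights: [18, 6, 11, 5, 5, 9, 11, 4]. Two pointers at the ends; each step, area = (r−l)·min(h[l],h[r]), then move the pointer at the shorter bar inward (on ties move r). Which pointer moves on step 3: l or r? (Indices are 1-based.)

l=1 r=8: min(18,4)*7=28 best=28 *, r--
l=1 r=7: min(18,11)*6=66 best=66 *, r--
l=1 r=6: min(18,9)*5=45 best=66, r--

r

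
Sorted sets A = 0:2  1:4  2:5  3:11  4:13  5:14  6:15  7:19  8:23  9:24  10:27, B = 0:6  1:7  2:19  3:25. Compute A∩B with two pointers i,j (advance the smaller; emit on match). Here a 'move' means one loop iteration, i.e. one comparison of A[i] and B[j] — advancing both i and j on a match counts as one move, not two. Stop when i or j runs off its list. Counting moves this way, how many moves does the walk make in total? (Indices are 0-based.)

13 moves

[i=0,j=0] 2<6 → i++
[i=1,j=0] 4<6 → i++
[i=2,j=0] 5<6 → i++
[i=3,j=0] 11>6 → j++
[i=3,j=1] 11>7 → j++
[i=3,j=2] 11<19 → i++
[i=4,j=2] 13<19 → i++
[i=5,j=2] 14<19 → i++
[i=6,j=2] 15<19 → i++
[i=7,j=2] 19==19 emit → i++,j++
[i=8,j=3] 23<25 → i++
[i=9,j=3] 24<25 → i++
[i=10,j=3] 27>25 → j++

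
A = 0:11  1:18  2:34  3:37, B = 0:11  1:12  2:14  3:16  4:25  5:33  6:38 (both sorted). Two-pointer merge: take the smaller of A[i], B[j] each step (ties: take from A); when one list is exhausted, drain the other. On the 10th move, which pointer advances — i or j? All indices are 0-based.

[i=0,j=0] A[i]=11<=B[j]=11 take 11 → i++
[i=1,j=0] A[i]=18>B[j]=11 take 11 → j++
[i=1,j=1] A[i]=18>B[j]=12 take 12 → j++
[i=1,j=2] A[i]=18>B[j]=14 take 14 → j++
[i=1,j=3] A[i]=18>B[j]=16 take 16 → j++
[i=1,j=4] A[i]=18<=B[j]=25 take 18 → i++
[i=2,j=4] A[i]=34>B[j]=25 take 25 → j++
[i=2,j=5] A[i]=34>B[j]=33 take 33 → j++
[i=2,j=6] A[i]=34<=B[j]=38 take 34 → i++
[i=3,j=6] A[i]=37<=B[j]=38 take 37 → i++

i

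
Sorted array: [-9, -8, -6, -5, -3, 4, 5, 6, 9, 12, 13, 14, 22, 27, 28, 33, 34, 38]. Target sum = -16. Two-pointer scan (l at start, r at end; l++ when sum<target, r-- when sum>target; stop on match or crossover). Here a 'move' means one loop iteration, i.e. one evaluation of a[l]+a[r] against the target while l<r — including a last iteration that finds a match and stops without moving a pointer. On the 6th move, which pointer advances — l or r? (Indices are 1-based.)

l=1 r=18: -9+38=29 >-16, r--
l=1 r=17: -9+34=25 >-16, r--
l=1 r=16: -9+33=24 >-16, r--
l=1 r=15: -9+28=19 >-16, r--
l=1 r=14: -9+27=18 >-16, r--
l=1 r=13: -9+22=13 >-16, r--

r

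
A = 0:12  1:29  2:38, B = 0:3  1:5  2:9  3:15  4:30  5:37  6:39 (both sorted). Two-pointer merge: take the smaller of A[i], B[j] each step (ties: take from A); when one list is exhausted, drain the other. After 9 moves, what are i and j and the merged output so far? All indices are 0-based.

i=0 j=0: A[i]=12>B[j]=3 take 3, j++
i=0 j=1: A[i]=12>B[j]=5 take 5, j++
i=0 j=2: A[i]=12>B[j]=9 take 9, j++
i=0 j=3: A[i]=12<=B[j]=15 take 12, i++
i=1 j=3: A[i]=29>B[j]=15 take 15, j++
i=1 j=4: A[i]=29<=B[j]=30 take 29, i++
i=2 j=4: A[i]=38>B[j]=30 take 30, j++
i=2 j=5: A[i]=38>B[j]=37 take 37, j++
i=2 j=6: A[i]=38<=B[j]=39 take 38, i++

i=3, j=6, merged so far=[3, 5, 9, 12, 15, 29, 30, 37, 38]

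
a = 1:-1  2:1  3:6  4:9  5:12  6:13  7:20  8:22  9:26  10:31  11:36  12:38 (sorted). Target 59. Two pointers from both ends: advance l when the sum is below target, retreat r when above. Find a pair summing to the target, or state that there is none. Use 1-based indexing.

no pair

l=1 r=12: -1+38=37 <59, l++
l=2 r=12: 1+38=39 <59, l++
l=3 r=12: 6+38=44 <59, l++
l=4 r=12: 9+38=47 <59, l++
l=5 r=12: 12+38=50 <59, l++
l=6 r=12: 13+38=51 <59, l++
l=7 r=12: 20+38=58 <59, l++
l=8 r=12: 22+38=60 >59, r--
l=8 r=11: 22+36=58 <59, l++
l=9 r=11: 26+36=62 >59, r--
l=9 r=10: 26+31=57 <59, l++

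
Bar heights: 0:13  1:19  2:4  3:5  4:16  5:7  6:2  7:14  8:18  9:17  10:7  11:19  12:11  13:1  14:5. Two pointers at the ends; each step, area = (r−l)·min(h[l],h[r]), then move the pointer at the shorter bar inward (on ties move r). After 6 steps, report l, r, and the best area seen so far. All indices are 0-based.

l=1, r=9, best area=190

[0,14] min(13,5)*14=70 best=70 * → r--
[0,13] min(13,1)*13=13 best=70 → r--
[0,12] min(13,11)*12=132 best=132 * → r--
[0,11] min(13,19)*11=143 best=143 * → l++
[1,11] min(19,19)*10=190 best=190 * → r--
[1,10] min(19,7)*9=63 best=190 → r--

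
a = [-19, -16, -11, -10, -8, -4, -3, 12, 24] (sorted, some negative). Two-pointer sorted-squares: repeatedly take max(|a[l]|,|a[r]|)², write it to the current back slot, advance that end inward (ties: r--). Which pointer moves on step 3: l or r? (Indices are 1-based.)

l

[1,9] |-19|<=|24| out[9]=576 → r--
[1,8] |-19|>|12| out[8]=361 → l++
[2,8] |-16|>|12| out[7]=256 → l++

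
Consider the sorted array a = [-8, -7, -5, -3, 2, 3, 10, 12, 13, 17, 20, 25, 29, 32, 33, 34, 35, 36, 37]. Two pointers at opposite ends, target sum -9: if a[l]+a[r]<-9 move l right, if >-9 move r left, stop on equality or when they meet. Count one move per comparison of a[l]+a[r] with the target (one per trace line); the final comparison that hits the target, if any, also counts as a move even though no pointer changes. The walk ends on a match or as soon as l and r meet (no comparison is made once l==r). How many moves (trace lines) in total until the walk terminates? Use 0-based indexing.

l=0 r=18: -8+37=29 >-9, r--
l=0 r=17: -8+36=28 >-9, r--
l=0 r=16: -8+35=27 >-9, r--
l=0 r=15: -8+34=26 >-9, r--
l=0 r=14: -8+33=25 >-9, r--
l=0 r=13: -8+32=24 >-9, r--
l=0 r=12: -8+29=21 >-9, r--
l=0 r=11: -8+25=17 >-9, r--
l=0 r=10: -8+20=12 >-9, r--
l=0 r=9: -8+17=9 >-9, r--
l=0 r=8: -8+13=5 >-9, r--
l=0 r=7: -8+12=4 >-9, r--
l=0 r=6: -8+10=2 >-9, r--
l=0 r=5: -8+3=-5 >-9, r--
l=0 r=4: -8+2=-6 >-9, r--
l=0 r=3: -8+-3=-11 <-9, l++
l=1 r=3: -7+-3=-10 <-9, l++
l=2 r=3: -5+-3=-8 >-9, r--

18 moves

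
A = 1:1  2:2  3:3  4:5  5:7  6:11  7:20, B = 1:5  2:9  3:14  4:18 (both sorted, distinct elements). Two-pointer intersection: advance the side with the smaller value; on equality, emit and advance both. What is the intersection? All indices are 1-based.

[i=1,j=1] 1<5 → i++
[i=2,j=1] 2<5 → i++
[i=3,j=1] 3<5 → i++
[i=4,j=1] 5==5 emit → i++,j++
[i=5,j=2] 7<9 → i++
[i=6,j=2] 11>9 → j++
[i=6,j=3] 11<14 → i++
[i=7,j=3] 20>14 → j++
[i=7,j=4] 20>18 → j++

intersection = [5]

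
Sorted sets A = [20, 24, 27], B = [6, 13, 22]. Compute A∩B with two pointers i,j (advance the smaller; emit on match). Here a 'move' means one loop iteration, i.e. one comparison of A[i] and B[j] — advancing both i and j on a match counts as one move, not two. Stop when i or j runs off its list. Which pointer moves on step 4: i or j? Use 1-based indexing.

[i=1,j=1] 20>6 → j++
[i=1,j=2] 20>13 → j++
[i=1,j=3] 20<22 → i++
[i=2,j=3] 24>22 → j++

j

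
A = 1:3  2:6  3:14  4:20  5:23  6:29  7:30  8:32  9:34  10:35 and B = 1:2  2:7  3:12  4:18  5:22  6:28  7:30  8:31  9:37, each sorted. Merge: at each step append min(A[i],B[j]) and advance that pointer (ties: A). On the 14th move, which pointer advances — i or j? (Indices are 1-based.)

[i=1,j=1] A[i]=3>B[j]=2 take 2 → j++
[i=1,j=2] A[i]=3<=B[j]=7 take 3 → i++
[i=2,j=2] A[i]=6<=B[j]=7 take 6 → i++
[i=3,j=2] A[i]=14>B[j]=7 take 7 → j++
[i=3,j=3] A[i]=14>B[j]=12 take 12 → j++
[i=3,j=4] A[i]=14<=B[j]=18 take 14 → i++
[i=4,j=4] A[i]=20>B[j]=18 take 18 → j++
[i=4,j=5] A[i]=20<=B[j]=22 take 20 → i++
[i=5,j=5] A[i]=23>B[j]=22 take 22 → j++
[i=5,j=6] A[i]=23<=B[j]=28 take 23 → i++
[i=6,j=6] A[i]=29>B[j]=28 take 28 → j++
[i=6,j=7] A[i]=29<=B[j]=30 take 29 → i++
[i=7,j=7] A[i]=30<=B[j]=30 take 30 → i++
[i=8,j=7] A[i]=32>B[j]=30 take 30 → j++

j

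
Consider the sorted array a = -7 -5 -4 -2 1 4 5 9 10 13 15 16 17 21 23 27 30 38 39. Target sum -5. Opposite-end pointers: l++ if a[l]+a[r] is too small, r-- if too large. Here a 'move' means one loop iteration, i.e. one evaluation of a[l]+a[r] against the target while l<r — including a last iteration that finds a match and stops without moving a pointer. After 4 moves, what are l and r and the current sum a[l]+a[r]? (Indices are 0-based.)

l=0, r=14, sum=16

[0,18] -7+39=32 >-5 → r--
[0,17] -7+38=31 >-5 → r--
[0,16] -7+30=23 >-5 → r--
[0,15] -7+27=20 >-5 → r--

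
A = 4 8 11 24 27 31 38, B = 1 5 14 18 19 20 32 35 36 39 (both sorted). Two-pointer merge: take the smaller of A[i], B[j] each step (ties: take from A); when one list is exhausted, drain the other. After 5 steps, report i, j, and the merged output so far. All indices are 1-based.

i=4, j=3, merged so far=[1, 4, 5, 8, 11]

[i=1,j=1] A[i]=4>B[j]=1 take 1 → j++
[i=1,j=2] A[i]=4<=B[j]=5 take 4 → i++
[i=2,j=2] A[i]=8>B[j]=5 take 5 → j++
[i=2,j=3] A[i]=8<=B[j]=14 take 8 → i++
[i=3,j=3] A[i]=11<=B[j]=14 take 11 → i++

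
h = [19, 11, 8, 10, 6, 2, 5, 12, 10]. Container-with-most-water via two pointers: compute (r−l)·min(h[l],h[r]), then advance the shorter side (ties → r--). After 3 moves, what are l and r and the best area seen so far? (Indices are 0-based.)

l=0, r=5, best area=84

[0,8] min(19,10)*8=80 best=80 * → r--
[0,7] min(19,12)*7=84 best=84 * → r--
[0,6] min(19,5)*6=30 best=84 → r--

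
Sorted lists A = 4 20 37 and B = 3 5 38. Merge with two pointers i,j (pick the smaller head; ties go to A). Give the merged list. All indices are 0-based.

[3, 4, 5, 20, 37, 38]

i=0 j=0: A[i]=4>B[j]=3 take 3, j++
i=0 j=1: A[i]=4<=B[j]=5 take 4, i++
i=1 j=1: A[i]=20>B[j]=5 take 5, j++
i=1 j=2: A[i]=20<=B[j]=38 take 20, i++
i=2 j=2: A[i]=37<=B[j]=38 take 37, i++
i=3 j=2: A done, take B[j]=38, j++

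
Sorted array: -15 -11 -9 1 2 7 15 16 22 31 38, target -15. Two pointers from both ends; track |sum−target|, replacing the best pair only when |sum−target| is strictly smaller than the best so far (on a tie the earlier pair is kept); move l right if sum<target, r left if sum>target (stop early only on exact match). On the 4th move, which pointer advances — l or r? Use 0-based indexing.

[0,10] -15+38=23 d=38 * → r--
[0,9] -15+31=16 d=31 * → r--
[0,8] -15+22=7 d=22 * → r--
[0,7] -15+16=1 d=16 * → r--

r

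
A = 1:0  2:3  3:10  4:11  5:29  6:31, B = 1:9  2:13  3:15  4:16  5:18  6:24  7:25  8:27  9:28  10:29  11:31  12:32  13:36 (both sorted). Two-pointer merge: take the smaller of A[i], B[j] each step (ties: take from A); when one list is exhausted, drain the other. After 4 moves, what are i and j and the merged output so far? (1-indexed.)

[i=1,j=1] A[i]=0<=B[j]=9 take 0 → i++
[i=2,j=1] A[i]=3<=B[j]=9 take 3 → i++
[i=3,j=1] A[i]=10>B[j]=9 take 9 → j++
[i=3,j=2] A[i]=10<=B[j]=13 take 10 → i++

i=4, j=2, merged so far=[0, 3, 9, 10]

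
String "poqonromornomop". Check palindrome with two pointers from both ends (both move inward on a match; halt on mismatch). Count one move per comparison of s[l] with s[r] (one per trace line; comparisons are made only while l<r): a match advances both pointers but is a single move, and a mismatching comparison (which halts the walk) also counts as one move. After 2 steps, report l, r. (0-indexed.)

l=2, r=12

l=0 r=14: 'p'=='p', l++,r--
l=1 r=13: 'o'=='o', l++,r--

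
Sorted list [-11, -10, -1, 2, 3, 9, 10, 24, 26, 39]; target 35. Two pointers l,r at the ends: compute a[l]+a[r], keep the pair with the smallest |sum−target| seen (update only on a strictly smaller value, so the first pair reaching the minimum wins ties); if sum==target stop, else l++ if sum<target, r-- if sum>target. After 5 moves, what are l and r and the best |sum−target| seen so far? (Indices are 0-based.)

l=4, r=8, best |Δ|=3

l=0 r=9: -11+39=28 d=7 *, l++
l=1 r=9: -10+39=29 d=6 *, l++
l=2 r=9: -1+39=38 d=3 *, r--
l=2 r=8: -1+26=25 d=10, l++
l=3 r=8: 2+26=28 d=7, l++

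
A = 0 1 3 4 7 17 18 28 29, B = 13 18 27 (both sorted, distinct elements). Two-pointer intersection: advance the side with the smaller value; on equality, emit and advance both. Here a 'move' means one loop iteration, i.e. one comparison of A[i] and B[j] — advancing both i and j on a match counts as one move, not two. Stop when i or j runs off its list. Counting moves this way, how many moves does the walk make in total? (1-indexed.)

9 moves

[i=1,j=1] 0<13 → i++
[i=2,j=1] 1<13 → i++
[i=3,j=1] 3<13 → i++
[i=4,j=1] 4<13 → i++
[i=5,j=1] 7<13 → i++
[i=6,j=1] 17>13 → j++
[i=6,j=2] 17<18 → i++
[i=7,j=2] 18==18 emit → i++,j++
[i=8,j=3] 28>27 → j++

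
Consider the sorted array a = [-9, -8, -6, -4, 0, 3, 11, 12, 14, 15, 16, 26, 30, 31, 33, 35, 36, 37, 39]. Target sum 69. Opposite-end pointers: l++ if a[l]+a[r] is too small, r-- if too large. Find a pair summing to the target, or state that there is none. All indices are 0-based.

[0,18] -9+39=30 <69 → l++
[1,18] -8+39=31 <69 → l++
[2,18] -6+39=33 <69 → l++
[3,18] -4+39=35 <69 → l++
[4,18] 0+39=39 <69 → l++
[5,18] 3+39=42 <69 → l++
[6,18] 11+39=50 <69 → l++
[7,18] 12+39=51 <69 → l++
[8,18] 14+39=53 <69 → l++
[9,18] 15+39=54 <69 → l++
[10,18] 16+39=55 <69 → l++
[11,18] 26+39=65 <69 → l++
[12,18] 30+39=69 → found

(30, 39)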